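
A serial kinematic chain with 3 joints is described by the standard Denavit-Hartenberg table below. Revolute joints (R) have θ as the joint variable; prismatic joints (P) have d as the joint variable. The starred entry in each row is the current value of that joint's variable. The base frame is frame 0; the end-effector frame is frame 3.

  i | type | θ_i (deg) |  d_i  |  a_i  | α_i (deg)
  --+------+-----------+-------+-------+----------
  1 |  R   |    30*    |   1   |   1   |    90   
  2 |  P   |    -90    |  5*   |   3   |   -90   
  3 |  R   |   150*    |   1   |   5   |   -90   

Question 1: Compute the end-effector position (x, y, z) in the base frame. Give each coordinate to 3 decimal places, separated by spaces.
after link 1: o_1 = (0.8660, 0.5000, 1.0000)
after link 2: o_2 = (3.3660, -3.8301, -2.0000)
after link 3: o_3 = (2.9821, -1.1651, 2.3301)

2.982 -1.165 2.330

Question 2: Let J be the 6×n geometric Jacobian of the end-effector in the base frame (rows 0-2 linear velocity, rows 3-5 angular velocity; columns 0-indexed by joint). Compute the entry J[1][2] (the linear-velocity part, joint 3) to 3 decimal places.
-3.750

axis z_2 = (0.8660,0.5000,0.0000); lever o_n−o_2 = (-0.3840,2.6651,4.3301)
cross product → J_v[:, 2] = (2.1651,-3.7500,2.5000)
J_ω[:, 2] = z_2
entry J[1][2] = -3.7500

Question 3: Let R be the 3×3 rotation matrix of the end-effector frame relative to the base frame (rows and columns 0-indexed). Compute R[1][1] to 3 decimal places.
End-effector y-axis (col 1 of R) = (-0.8660,-0.5000,-0.0000)
R[1][1] = -0.5000

-0.500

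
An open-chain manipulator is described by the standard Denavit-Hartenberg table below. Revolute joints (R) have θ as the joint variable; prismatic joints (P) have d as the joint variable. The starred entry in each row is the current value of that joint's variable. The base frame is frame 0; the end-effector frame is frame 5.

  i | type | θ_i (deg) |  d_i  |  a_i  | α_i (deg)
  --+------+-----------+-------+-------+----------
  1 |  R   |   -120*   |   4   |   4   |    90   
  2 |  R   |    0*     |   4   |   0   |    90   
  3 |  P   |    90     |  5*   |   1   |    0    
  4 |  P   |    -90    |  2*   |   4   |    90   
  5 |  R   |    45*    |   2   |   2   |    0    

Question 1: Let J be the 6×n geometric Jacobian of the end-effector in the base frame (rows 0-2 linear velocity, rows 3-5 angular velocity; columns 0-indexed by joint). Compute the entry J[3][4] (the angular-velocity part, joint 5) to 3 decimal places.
axis z_4 = (0.8660,-0.5000,-0.0000); lever o_n−o_4 = (1.0249,-2.2247,-1.4142)
cross product → J_v[:, 4] = (0.7071,1.2247,-1.4142)
J_ω[:, 4] = z_4
entry J[3][4] = 0.8660

0.866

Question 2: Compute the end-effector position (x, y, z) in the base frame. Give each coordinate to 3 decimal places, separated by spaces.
after link 1: o_1 = (-2.0000, -3.4641, 4.0000)
after link 2: o_2 = (-5.4641, -1.4641, 4.0000)
after link 3: o_3 = (-6.3301, -0.9641, -1.0000)
after link 4: o_4 = (-8.3301, -4.4282, -3.0000)
after link 5: o_5 = (-7.3052, -6.6529, -4.4142)

-7.305 -6.653 -4.414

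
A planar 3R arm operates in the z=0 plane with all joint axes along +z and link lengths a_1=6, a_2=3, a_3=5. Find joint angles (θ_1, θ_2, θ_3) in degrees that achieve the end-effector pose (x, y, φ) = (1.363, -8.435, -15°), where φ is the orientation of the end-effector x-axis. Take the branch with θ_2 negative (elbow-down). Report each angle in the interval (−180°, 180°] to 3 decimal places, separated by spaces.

-96.793 -59.982 141.775

wrist centre = target − a_3·(cos φ, sin φ) = (-3.4666, -7.1409)
cos θ_2 = (63.0100−6²−3²)/(2·6·3) = 0.5003; θ_2 = -59.9815° (elbow-down)
β = atan2(-7.1409,-3.4666) = -115.8948°; ψ = atan2(-2.5976,7.5008) = -19.1013°
θ_1 = β − ψ = -96.7934°
θ_3 = φ − θ_1 − θ_2 = 141.7750° (wrapped to (-180°,180°])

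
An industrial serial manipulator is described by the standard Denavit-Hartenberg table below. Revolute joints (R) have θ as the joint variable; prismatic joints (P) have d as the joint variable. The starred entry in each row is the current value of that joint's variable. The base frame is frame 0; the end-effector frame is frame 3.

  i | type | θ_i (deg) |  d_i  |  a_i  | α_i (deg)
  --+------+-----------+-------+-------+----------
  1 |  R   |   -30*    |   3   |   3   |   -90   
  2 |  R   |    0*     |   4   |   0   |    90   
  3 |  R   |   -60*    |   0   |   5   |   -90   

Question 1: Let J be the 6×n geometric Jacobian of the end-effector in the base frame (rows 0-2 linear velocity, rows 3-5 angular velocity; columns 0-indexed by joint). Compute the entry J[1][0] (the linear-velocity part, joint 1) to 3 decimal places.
axis z_0 = ẑ; lever o_n−o_0 = (4.5981,-3.0359,3.0000)
cross product → J_v[:, 0] = (3.0359,4.5981,-0.0000)
J_ω[:, 0] = z_0
entry J[1][0] = 4.5981

4.598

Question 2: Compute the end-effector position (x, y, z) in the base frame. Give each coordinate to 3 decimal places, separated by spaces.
4.598 -3.036 3.000

after link 1: o_1 = (2.5981, -1.5000, 3.0000)
after link 2: o_2 = (4.5981, 1.9641, 3.0000)
after link 3: o_3 = (4.5981, -3.0359, 3.0000)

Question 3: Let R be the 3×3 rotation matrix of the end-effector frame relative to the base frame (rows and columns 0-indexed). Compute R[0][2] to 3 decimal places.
End-effector z-axis (col 2 of R) = (1.0000,0.0000,0.0000)
R[0][2] = 1.0000

1.000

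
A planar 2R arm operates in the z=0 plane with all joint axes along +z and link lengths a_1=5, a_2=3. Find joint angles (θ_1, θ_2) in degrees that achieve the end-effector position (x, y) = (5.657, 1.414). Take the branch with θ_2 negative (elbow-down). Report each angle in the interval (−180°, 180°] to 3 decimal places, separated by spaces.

cos θ_2 = (34.0010−5²−3²)/(2·5·3) = 0.0000; θ_2 = -89.9980° (elbow-down)
β = atan2(1.4140,5.6570) = 14.0339°; ψ = atan2(-3.0000,5.0001) = -30.9632°
θ_1 = β − ψ = 44.9971°

44.997 -89.998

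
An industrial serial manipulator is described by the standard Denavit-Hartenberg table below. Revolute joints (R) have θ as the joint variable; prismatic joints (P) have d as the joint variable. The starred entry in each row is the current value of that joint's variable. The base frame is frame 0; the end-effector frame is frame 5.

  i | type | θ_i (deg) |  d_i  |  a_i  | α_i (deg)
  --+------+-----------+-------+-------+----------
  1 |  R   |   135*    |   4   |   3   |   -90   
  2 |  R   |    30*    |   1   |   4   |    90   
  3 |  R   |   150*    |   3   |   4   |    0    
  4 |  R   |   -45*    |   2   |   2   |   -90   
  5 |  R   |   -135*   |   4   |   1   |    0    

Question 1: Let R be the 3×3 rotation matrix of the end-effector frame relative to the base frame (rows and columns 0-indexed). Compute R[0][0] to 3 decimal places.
End-effector x-axis (col 0 of R) = (0.1209,0.8450,0.5209)
R[0][0] = 0.1209

0.121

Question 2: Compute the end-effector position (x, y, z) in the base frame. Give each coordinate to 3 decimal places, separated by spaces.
-4.169 -0.376 10.774

after link 1: o_1 = (-2.1213, 2.1213, 4.0000)
after link 2: o_2 = (-5.2779, 3.8637, 2.0000)
after link 3: o_3 = (-5.6315, 1.3888, 6.3301)
after link 4: o_4 = (-7.3876, 0.4129, 8.3210)
after link 5: o_5 = (-4.1686, -0.3760, 10.7737)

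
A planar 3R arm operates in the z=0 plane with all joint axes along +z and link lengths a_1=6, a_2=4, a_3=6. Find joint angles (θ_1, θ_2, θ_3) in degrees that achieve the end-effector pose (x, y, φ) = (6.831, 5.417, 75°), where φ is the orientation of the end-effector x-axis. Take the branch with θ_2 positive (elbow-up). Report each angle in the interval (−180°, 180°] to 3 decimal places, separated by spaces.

wrist centre = target − a_3·(cos φ, sin φ) = (5.2781, -0.3786)
cos θ_2 = (28.0015−6²−4²)/(2·6·4) = -0.5000; θ_2 = 119.9979° (elbow-up)
β = atan2(-0.3786,5.2781) = -4.1023°; ψ = atan2(3.4642,4.0001) = 40.8931°
θ_1 = β − ψ = -44.9954°
θ_3 = φ − θ_1 − θ_2 = -0.0025° (wrapped to (-180°,180°])

-44.995 119.998 -0.002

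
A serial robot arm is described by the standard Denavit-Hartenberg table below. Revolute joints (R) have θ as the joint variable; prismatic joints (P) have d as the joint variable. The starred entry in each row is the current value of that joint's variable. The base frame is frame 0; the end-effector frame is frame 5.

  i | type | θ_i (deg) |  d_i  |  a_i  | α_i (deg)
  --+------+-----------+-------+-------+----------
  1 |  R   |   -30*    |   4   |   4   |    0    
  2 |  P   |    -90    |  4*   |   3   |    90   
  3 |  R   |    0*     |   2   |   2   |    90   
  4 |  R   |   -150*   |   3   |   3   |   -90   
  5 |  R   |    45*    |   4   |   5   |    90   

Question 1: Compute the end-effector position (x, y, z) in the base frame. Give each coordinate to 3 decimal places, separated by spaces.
after link 1: o_1 = (3.4641, -2.0000, 4.0000)
after link 2: o_2 = (1.9641, -4.5981, 8.0000)
after link 3: o_3 = (-0.7679, -5.3301, 8.0000)
after link 4: o_4 = (1.8301, -3.8301, 5.0000)
after link 5: o_5 = (6.8920, -5.5265, 8.5355)

6.892 -5.526 8.536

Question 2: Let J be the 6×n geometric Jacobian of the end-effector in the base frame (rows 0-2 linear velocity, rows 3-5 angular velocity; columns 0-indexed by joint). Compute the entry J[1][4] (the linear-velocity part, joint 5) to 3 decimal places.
axis z_4 = (0.5000,-0.8660,-0.0000); lever o_n−o_4 = (5.0619,-1.6963,3.5355)
cross product → J_v[:, 4] = (-3.0619,-1.7678,3.5355)
J_ω[:, 4] = z_4
entry J[1][4] = -1.7678

-1.768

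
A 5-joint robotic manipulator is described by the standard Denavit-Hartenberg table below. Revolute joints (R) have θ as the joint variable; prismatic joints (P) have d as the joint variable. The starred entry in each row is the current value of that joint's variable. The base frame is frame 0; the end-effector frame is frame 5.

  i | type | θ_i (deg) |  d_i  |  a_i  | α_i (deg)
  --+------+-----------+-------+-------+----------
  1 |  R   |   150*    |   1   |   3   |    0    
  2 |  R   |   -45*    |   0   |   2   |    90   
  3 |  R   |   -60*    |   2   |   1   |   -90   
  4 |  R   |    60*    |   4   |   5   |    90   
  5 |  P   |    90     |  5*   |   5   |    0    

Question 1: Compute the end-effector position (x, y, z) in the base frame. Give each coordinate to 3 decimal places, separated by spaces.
-5.982 14.786 -1.281

after link 1: o_1 = (-2.5981, 1.5000, 1.0000)
after link 2: o_2 = (-3.1157, 3.4319, 1.0000)
after link 3: o_3 = (-1.3133, 4.4325, 0.1340)
after link 4: o_4 = (-6.7160, 7.8652, -0.0311)
after link 5: o_5 = (-5.9822, 14.7861, -1.2811)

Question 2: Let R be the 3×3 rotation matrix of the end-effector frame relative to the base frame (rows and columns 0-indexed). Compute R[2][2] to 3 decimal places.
-0.750

End-effector z-axis (col 2 of R) = (0.3709,0.5477,-0.7500)
R[2][2] = -0.7500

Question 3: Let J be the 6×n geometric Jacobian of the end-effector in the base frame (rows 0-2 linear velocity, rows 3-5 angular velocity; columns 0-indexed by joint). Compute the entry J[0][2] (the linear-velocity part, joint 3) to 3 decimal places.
axis z_2 = (0.9659,0.2588,0.0000); lever o_n−o_2 = (-2.8665,11.3543,-2.2811)
cross product → J_v[:, 2] = (-0.5904,2.2034,11.7093)
J_ω[:, 2] = z_2
entry J[0][2] = -0.5904

-0.590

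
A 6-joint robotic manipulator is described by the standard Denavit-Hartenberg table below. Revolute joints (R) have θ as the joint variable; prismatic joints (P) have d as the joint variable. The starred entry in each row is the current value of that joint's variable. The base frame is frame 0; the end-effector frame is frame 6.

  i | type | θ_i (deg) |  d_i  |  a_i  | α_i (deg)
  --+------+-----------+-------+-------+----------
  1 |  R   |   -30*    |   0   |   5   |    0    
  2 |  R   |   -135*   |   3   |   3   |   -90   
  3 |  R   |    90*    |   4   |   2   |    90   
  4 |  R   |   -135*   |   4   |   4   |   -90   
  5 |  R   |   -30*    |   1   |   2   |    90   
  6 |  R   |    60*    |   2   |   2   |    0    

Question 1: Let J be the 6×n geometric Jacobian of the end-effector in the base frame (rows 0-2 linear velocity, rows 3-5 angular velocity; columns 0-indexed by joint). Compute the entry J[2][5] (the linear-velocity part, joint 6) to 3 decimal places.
-1.768

axis z_5 = (-0.7450,-0.5657,-0.3536); lever o_n−o_5 = (-2.4485,0.5138,-1.3195)
cross product → J_v[:, 5] = (0.9280,-0.1174,-1.7678)
J_ω[:, 5] = z_5
entry J[2][5] = -1.7678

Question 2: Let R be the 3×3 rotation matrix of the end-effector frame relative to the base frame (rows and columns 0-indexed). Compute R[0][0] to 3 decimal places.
-0.479

End-effector x-axis (col 0 of R) = (-0.4792,0.8226,-0.3062)
R[0][0] = -0.4792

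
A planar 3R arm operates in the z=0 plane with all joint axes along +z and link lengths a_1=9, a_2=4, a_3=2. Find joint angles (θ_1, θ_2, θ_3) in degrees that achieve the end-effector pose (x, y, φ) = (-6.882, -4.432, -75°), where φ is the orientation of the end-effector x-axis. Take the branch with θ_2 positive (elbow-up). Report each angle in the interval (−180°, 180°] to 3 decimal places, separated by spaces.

wrist centre = target − a_3·(cos φ, sin φ) = (-7.3996, -2.5001)
cos θ_2 = (61.0054−9²−4²)/(2·9·4) = -0.4999; θ_2 = 119.9951° (elbow-up)
β = atan2(-2.5001,-7.3996) = -161.3312°; ψ = atan2(3.4643,7.0003) = 26.3297°
θ_1 = β − ψ = -187.6609°
θ_3 = φ − θ_1 − θ_2 = -7.3342° (wrapped to (-180°,180°])

172.339 119.995 -7.334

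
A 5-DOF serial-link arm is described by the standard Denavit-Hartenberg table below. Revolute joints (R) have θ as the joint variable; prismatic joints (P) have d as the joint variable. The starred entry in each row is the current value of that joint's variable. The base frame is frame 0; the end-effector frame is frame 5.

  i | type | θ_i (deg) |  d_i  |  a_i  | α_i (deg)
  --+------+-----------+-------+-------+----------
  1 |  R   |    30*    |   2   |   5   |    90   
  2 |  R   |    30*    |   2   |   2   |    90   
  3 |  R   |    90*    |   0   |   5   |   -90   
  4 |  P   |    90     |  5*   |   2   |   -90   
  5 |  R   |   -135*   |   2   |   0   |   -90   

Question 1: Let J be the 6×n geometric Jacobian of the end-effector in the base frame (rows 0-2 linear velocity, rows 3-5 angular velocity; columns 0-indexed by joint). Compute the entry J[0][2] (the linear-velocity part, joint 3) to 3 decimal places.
axis z_2 = (0.4330,0.2500,-0.8660); lever o_n−o_2 = (-3.1160,-5.2631,-0.7679)
cross product → J_v[:, 2] = (-4.7500,3.0311,-1.5000)
J_ω[:, 2] = z_2
entry J[0][2] = -4.7500

-4.750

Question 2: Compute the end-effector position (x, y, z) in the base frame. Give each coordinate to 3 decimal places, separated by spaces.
after link 1: o_1 = (4.3301, 2.5000, 2.0000)
after link 2: o_2 = (6.8301, 1.6340, 3.0000)
after link 3: o_3 = (9.3301, -2.6962, 3.0000)
after link 4: o_4 = (4.7141, -5.3612, 2.2321)
after link 5: o_5 = (3.7141, -3.6292, 2.2321)

3.714 -3.629 2.232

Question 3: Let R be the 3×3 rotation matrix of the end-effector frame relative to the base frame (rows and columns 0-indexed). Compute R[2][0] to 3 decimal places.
End-effector x-axis (col 0 of R) = (-0.2241,-0.1294,-0.9659)
R[2][0] = -0.9659

-0.966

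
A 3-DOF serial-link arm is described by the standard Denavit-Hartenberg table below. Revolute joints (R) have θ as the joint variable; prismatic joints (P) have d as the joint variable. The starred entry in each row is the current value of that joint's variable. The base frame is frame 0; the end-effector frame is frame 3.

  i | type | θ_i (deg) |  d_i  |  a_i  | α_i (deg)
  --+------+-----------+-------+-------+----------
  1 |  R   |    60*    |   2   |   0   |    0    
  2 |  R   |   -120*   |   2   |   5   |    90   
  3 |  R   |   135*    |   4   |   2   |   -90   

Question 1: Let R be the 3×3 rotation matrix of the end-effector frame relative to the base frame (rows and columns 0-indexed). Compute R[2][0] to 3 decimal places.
End-effector x-axis (col 0 of R) = (-0.3536,0.6124,0.7071)
R[2][0] = 0.7071

0.707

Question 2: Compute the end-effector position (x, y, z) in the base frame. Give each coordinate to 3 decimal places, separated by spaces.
after link 1: o_1 = (0.0000, 0.0000, 2.0000)
after link 2: o_2 = (2.5000, -4.3301, 4.0000)
after link 3: o_3 = (-1.6712, -5.1054, 5.4142)

-1.671 -5.105 5.414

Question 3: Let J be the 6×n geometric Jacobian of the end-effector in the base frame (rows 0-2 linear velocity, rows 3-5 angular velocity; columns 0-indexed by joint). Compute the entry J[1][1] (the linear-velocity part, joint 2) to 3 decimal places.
axis z_1 = (0.0000,0.0000,1.0000); lever o_n−o_1 = (-1.6712,-5.1054,3.4142)
cross product → J_v[:, 1] = (5.1054,-1.6712,0.0000)
J_ω[:, 1] = z_1
entry J[1][1] = -1.6712

-1.671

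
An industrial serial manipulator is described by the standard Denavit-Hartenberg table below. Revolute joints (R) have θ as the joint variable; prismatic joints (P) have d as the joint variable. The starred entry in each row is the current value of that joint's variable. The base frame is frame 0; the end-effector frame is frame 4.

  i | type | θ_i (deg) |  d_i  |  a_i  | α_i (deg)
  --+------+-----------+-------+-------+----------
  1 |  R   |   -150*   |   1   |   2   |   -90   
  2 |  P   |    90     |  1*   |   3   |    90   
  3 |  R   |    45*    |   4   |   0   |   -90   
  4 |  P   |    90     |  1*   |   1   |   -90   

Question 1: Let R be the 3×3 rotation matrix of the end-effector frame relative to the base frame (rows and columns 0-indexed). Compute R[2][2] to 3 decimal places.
0.707

End-effector z-axis (col 2 of R) = (-0.3536,0.6124,0.7071)
R[2][2] = 0.7071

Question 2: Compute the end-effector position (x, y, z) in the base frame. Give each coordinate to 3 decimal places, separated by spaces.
after link 1: o_1 = (-1.7321, -1.0000, 1.0000)
after link 2: o_2 = (-1.2321, -1.8660, -2.0000)
after link 3: o_3 = (-4.6962, -3.8660, -2.0000)
after link 4: o_4 = (-3.4766, -3.9784, -1.2929)

-3.477 -3.978 -1.293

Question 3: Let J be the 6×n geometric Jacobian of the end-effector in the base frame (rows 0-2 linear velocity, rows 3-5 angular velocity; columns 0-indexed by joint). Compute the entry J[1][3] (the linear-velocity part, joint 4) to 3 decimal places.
prismatic axis z_3 = (0.3536,-0.6124,0.7071)
J_v[:, 3] = z_3; J_ω[:, 3] = (0,0,0)
entry J[1][3] = -0.6124

-0.612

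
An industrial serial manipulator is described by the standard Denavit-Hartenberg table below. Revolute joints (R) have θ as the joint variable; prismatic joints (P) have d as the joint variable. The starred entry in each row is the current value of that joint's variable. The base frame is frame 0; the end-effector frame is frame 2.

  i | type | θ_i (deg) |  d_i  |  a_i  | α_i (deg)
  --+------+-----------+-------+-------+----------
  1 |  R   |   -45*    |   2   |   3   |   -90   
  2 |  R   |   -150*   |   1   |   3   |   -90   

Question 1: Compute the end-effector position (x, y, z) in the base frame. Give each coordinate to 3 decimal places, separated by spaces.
0.991 0.423 3.500

after link 1: o_1 = (2.1213, -2.1213, 2.0000)
after link 2: o_2 = (0.9913, 0.4229, 3.5000)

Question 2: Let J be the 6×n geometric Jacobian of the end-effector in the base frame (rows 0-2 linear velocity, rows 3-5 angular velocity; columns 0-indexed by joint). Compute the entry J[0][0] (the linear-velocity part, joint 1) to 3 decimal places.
-0.423

axis z_0 = ẑ; lever o_n−o_0 = (0.9913,0.4229,3.5000)
cross product → J_v[:, 0] = (-0.4229,0.9913,0.0000)
J_ω[:, 0] = z_0
entry J[0][0] = -0.4229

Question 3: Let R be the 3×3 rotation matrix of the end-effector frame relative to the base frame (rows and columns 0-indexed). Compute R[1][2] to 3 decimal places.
-0.354

End-effector z-axis (col 2 of R) = (0.3536,-0.3536,0.8660)
R[1][2] = -0.3536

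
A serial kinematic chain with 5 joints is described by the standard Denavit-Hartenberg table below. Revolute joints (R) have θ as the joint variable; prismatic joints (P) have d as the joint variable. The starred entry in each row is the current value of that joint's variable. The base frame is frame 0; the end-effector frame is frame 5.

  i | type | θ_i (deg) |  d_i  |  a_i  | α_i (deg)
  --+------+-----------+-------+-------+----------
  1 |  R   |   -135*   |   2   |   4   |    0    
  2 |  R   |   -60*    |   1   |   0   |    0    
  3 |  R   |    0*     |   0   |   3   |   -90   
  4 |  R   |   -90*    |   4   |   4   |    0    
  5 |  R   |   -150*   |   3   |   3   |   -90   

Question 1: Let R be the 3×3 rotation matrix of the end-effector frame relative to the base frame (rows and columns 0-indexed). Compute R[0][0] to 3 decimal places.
0.483

End-effector x-axis (col 0 of R) = (0.4830,-0.1294,-0.8660)
R[0][0] = 0.4830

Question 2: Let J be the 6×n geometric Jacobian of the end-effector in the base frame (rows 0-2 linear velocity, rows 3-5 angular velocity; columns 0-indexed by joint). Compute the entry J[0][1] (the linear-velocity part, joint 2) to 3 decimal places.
6.373

axis z_1 = (0.0000,0.0000,1.0000); lever o_n−o_1 = (-3.2606,-6.3733,2.4019)
cross product → J_v[:, 1] = (6.3733,-3.2606,0.0000)
J_ω[:, 1] = z_1
entry J[0][1] = 6.3733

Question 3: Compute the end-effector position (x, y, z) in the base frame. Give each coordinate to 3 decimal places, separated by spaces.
after link 1: o_1 = (-2.8284, -2.8284, 2.0000)
after link 2: o_2 = (-2.8284, -2.8284, 3.0000)
after link 3: o_3 = (-5.7262, -2.0520, 3.0000)
after link 4: o_4 = (-6.7615, -5.9157, 7.0000)
after link 5: o_5 = (-6.0890, -9.2017, 4.4019)

-6.089 -9.202 4.402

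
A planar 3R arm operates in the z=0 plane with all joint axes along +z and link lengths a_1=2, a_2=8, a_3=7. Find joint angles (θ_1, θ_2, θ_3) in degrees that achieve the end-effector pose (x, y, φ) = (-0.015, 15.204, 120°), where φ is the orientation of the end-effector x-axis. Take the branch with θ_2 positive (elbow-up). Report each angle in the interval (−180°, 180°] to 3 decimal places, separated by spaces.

wrist centre = target − a_3·(cos φ, sin φ) = (3.4850, 9.1418)
cos θ_2 = (95.7181−2²−8²)/(2·2·8) = 0.8662; θ_2 = 29.9809° (elbow-up)
β = atan2(9.1418,3.4850) = 69.1324°; ψ = atan2(3.9977,8.9295) = 24.1177°
θ_1 = β − ψ = 45.0147°
θ_3 = φ − θ_1 − θ_2 = 45.0044° (wrapped to (-180°,180°])

45.015 29.981 45.004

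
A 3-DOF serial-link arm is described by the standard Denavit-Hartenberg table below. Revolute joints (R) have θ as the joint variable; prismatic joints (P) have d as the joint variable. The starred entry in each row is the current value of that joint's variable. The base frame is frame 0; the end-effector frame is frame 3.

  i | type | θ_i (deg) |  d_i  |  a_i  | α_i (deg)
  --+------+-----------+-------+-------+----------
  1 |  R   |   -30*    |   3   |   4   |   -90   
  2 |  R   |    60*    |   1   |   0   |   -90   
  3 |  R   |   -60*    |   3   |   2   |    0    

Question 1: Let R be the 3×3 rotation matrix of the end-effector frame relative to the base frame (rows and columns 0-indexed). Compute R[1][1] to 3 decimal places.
End-effector y-axis (col 1 of R) = (0.1250,-0.6495,-0.7500)
R[1][1] = -0.6495

-0.650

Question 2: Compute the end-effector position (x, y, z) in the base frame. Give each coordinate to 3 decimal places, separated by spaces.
3.013 1.415 0.634

after link 1: o_1 = (3.4641, -2.0000, 3.0000)
after link 2: o_2 = (3.9641, -1.1340, 3.0000)
after link 3: o_3 = (3.0131, 1.4151, 0.6340)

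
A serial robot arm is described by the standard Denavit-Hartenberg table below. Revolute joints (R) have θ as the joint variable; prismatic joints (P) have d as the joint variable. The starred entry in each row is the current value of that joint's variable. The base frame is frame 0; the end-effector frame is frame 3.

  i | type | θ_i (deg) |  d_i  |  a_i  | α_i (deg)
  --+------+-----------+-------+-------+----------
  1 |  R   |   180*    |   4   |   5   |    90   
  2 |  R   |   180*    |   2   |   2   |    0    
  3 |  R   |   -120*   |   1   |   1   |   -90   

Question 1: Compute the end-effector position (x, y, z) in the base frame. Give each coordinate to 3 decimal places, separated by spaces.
-3.500 3.000 4.866

after link 1: o_1 = (-5.0000, 0.0000, 4.0000)
after link 2: o_2 = (-3.0000, 2.0000, 4.0000)
after link 3: o_3 = (-3.5000, 3.0000, 4.8660)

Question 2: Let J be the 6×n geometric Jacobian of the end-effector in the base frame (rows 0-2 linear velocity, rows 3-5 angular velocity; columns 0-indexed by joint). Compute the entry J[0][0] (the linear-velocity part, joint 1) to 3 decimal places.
-3.000

axis z_0 = ẑ; lever o_n−o_0 = (-3.5000,3.0000,4.8660)
cross product → J_v[:, 0] = (-3.0000,-3.5000,0.0000)
J_ω[:, 0] = z_0
entry J[0][0] = -3.0000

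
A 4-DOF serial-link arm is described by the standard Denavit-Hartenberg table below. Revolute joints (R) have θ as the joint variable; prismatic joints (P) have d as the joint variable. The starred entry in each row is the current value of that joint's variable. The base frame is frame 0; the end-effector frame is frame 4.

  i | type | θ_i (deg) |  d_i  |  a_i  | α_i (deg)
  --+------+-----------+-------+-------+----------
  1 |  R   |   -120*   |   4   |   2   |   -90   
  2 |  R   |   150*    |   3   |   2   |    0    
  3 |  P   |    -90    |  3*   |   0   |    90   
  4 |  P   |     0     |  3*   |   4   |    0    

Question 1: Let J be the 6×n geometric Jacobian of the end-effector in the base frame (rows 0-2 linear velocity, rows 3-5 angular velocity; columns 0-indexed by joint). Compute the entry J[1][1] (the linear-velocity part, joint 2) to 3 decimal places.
axis z_1 = (0.8660,-0.5000,0.0000); lever o_n−o_1 = (3.7631,-5.4821,-2.9641)
cross product → J_v[:, 1] = (1.4821,2.5670,-2.8660)
J_ω[:, 1] = z_1
entry J[1][1] = 2.5670

2.567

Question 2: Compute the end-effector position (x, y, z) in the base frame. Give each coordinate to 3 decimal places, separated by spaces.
after link 1: o_1 = (-1.0000, -1.7321, 4.0000)
after link 2: o_2 = (2.4641, -1.7321, 3.0000)
after link 3: o_3 = (5.0622, -3.2321, 3.0000)
after link 4: o_4 = (2.7631, -7.2141, 1.0359)

2.763 -7.214 1.036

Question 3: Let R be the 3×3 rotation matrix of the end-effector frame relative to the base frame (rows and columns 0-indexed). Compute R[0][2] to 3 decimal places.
End-effector z-axis (col 2 of R) = (-0.4330,-0.7500,0.5000)
R[0][2] = -0.4330

-0.433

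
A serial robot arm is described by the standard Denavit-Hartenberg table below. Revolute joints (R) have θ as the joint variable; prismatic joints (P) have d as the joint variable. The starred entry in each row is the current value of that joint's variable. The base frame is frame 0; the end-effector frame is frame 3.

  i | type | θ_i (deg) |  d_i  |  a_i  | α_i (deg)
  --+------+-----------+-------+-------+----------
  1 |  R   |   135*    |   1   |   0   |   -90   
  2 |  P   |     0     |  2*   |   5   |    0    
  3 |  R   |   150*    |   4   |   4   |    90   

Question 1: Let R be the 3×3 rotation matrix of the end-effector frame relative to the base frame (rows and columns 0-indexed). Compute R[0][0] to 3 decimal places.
End-effector x-axis (col 0 of R) = (0.6124,-0.6124,-0.5000)
R[0][0] = 0.6124

0.612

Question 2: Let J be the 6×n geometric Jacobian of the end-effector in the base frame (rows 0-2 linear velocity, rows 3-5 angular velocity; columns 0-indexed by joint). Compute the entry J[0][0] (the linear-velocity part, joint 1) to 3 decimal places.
axis z_0 = ẑ; lever o_n−o_0 = (-5.3287,-3.1566,-1.0000)
cross product → J_v[:, 0] = (3.1566,-5.3287,0.0000)
J_ω[:, 0] = z_0
entry J[0][0] = 3.1566

3.157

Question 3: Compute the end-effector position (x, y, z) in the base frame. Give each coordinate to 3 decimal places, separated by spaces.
after link 1: o_1 = (0.0000, 0.0000, 1.0000)
after link 2: o_2 = (-4.9497, 2.1213, 1.0000)
after link 3: o_3 = (-5.3287, -3.1566, -1.0000)

-5.329 -3.157 -1.000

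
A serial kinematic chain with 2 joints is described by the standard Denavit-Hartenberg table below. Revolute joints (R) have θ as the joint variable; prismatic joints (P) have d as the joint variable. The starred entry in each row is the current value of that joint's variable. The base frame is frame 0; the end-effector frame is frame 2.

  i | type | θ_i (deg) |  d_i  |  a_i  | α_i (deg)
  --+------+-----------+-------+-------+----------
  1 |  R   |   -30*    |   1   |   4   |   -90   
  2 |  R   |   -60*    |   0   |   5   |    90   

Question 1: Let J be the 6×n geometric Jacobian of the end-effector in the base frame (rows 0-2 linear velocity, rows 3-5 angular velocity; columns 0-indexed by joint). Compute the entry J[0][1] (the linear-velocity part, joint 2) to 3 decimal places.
axis z_1 = (0.5000,0.8660,0.0000); lever o_n−o_1 = (2.1651,-1.2500,4.3301)
cross product → J_v[:, 1] = (3.7500,-2.1651,-2.5000)
J_ω[:, 1] = z_1
entry J[0][1] = 3.7500

3.750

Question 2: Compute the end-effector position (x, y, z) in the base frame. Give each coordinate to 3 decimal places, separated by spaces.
5.629 -3.250 5.330

after link 1: o_1 = (3.4641, -2.0000, 1.0000)
after link 2: o_2 = (5.6292, -3.2500, 5.3301)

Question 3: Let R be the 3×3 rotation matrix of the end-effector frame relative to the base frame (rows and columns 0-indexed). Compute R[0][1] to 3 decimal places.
End-effector y-axis (col 1 of R) = (0.5000,0.8660,0.0000)
R[0][1] = 0.5000

0.500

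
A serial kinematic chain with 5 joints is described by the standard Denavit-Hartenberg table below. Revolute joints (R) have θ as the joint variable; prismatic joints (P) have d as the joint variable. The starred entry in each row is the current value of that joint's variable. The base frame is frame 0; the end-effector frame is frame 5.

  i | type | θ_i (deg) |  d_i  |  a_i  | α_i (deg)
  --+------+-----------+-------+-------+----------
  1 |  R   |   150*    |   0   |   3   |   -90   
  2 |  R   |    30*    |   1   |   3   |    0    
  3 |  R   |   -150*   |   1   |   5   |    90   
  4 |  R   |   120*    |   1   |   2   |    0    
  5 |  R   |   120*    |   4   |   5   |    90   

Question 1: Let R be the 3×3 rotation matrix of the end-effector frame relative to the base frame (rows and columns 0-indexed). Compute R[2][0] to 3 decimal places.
-0.433

End-effector x-axis (col 0 of R) = (0.2165,0.8750,-0.4330)
R[2][0] = -0.4330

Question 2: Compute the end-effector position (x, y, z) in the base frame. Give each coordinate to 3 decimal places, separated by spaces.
after link 1: o_1 = (-2.5981, 1.5000, 0.0000)
after link 2: o_2 = (-5.3481, 1.9330, -1.5000)
after link 3: o_3 = (-3.6830, -0.1830, 2.8301)
after link 4: o_4 = (-4.2321, -1.8660, 1.4641)
after link 5: o_5 = (-0.1495, 0.7769, -2.7010)

-0.150 0.777 -2.701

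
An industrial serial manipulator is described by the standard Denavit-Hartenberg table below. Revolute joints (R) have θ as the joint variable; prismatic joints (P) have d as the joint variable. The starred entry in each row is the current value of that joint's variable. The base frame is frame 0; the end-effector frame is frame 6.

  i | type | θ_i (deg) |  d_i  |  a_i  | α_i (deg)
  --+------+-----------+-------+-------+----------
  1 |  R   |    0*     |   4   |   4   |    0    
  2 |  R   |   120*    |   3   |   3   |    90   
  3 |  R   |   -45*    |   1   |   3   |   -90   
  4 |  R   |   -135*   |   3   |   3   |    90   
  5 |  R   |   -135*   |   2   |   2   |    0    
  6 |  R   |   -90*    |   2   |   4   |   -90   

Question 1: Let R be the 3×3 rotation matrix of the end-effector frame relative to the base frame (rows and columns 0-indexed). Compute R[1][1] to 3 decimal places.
0.787

End-effector y-axis (col 1 of R) = (0.3624,0.7866,-0.5000)
R[1][1] = 0.7866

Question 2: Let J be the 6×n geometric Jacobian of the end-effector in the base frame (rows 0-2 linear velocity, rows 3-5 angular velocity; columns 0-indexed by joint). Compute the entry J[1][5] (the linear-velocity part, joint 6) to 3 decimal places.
axis z_5 = (-0.3624,-0.7866,0.5000); lever o_n−o_5 = (-4.1639,0.3837,1.5858)
cross product → J_v[:, 5] = (-1.4392,-1.5073,-3.4142)
J_ω[:, 5] = z_5
entry J[1][5] = -1.5073

-1.507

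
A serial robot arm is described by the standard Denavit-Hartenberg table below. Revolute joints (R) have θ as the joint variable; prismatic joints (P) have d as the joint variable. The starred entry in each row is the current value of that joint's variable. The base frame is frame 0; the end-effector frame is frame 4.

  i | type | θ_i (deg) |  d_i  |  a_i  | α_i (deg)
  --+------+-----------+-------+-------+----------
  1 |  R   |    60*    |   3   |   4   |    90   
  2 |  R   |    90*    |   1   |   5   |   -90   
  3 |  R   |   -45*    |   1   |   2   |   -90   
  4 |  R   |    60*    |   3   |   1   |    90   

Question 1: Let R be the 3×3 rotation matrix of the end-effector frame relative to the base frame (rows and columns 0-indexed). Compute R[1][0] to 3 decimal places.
0.573

End-effector x-axis (col 0 of R) = (0.7392,0.5732,0.3536)
R[1][0] = 0.5732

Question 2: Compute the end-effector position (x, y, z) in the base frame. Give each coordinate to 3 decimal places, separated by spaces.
2.493 3.025 11.889

after link 1: o_1 = (2.0000, 3.4641, 3.0000)
after link 2: o_2 = (2.8660, 2.9641, 8.0000)
after link 3: o_3 = (3.5908, 1.3910, 9.4142)
after link 4: o_4 = (2.4929, 3.0249, 11.8891)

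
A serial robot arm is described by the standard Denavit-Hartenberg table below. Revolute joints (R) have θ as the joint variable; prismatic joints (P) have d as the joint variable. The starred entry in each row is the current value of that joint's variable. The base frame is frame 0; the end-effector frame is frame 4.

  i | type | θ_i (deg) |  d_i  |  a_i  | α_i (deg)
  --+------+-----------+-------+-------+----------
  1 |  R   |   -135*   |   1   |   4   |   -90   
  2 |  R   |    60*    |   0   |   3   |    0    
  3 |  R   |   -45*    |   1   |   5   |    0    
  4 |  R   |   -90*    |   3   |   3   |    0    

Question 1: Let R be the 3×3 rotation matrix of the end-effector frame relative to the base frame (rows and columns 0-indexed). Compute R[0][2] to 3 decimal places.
0.707

End-effector z-axis (col 2 of R) = (0.7071,-0.7071,0.0000)
R[0][2] = 0.7071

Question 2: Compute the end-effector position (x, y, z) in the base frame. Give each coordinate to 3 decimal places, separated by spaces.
-5.025 -10.682 0.006

after link 1: o_1 = (-2.8284, -2.8284, 1.0000)
after link 2: o_2 = (-3.8891, -3.8891, -1.5981)
after link 3: o_3 = (-6.5970, -8.0113, -2.8922)
after link 4: o_4 = (-5.0248, -10.6816, 0.0056)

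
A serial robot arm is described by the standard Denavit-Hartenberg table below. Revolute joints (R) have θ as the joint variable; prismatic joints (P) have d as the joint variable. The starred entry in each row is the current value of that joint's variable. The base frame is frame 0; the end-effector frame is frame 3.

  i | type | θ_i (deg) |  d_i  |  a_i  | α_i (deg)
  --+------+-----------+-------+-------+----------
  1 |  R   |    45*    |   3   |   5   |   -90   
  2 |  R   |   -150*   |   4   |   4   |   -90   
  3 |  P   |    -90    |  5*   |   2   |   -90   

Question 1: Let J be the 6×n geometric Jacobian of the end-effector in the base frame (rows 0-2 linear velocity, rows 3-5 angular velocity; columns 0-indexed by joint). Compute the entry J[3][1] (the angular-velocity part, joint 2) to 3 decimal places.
axis z_1 = (-0.7071,0.7071,0.0000); lever o_n−o_1 = (-4.9244,3.5609,6.3301)
cross product → J_v[:, 1] = (4.4761,4.4761,0.9641)
J_ω[:, 1] = z_1
entry J[3][1] = -0.7071

-0.707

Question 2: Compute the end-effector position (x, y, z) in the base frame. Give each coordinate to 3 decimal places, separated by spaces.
-1.389 7.096 9.330

after link 1: o_1 = (3.5355, 3.5355, 3.0000)
after link 2: o_2 = (-1.7424, 3.9145, 5.0000)
after link 3: o_3 = (-1.3888, 7.0965, 9.3301)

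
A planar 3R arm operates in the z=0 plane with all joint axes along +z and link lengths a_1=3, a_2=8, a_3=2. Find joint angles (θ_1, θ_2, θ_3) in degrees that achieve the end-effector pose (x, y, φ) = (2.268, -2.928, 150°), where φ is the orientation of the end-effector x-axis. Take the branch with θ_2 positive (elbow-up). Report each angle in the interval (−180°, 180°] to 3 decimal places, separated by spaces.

wrist centre = target − a_3·(cos φ, sin φ) = (4.0001, -3.9280)
cos θ_2 = (31.4296−3²−8²)/(2·3·8) = -0.8661; θ_2 = 150.0028° (elbow-up)
β = atan2(-3.9280,4.0001) = -44.4793°; ψ = atan2(3.9997,-3.9284) = 134.4851°
θ_1 = β − ψ = -178.9644°
θ_3 = φ − θ_1 − θ_2 = 178.9615° (wrapped to (-180°,180°])

-178.964 150.003 178.962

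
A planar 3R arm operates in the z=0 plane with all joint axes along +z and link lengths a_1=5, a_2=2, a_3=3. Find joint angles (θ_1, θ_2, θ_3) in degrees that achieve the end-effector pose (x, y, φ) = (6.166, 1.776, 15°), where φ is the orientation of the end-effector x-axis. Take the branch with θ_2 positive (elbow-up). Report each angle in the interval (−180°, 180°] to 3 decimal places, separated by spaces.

-0.011 149.995 -134.984

wrist centre = target − a_3·(cos φ, sin φ) = (3.2682, 0.9995)
cos θ_2 = (11.6804−5²−2²)/(2·5·2) = -0.8660; θ_2 = 149.9950° (elbow-up)
β = atan2(0.9995,3.2682) = 17.0056°; ψ = atan2(1.0002,3.2680) = 17.0162°
θ_1 = β − ψ = -0.0107°
θ_3 = φ − θ_1 − θ_2 = -134.9843° (wrapped to (-180°,180°])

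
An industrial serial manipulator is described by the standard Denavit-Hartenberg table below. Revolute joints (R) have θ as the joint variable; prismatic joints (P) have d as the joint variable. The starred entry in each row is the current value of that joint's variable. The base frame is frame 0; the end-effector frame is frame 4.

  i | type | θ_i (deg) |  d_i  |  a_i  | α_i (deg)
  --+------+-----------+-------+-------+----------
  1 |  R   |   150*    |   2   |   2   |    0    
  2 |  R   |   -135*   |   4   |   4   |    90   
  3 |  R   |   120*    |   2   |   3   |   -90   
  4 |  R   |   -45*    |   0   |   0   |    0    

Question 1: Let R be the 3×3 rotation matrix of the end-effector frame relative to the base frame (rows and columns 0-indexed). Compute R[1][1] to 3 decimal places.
End-effector y-axis (col 1 of R) = (-0.5245,0.5915,0.6124)
R[1][1] = 0.5915

0.592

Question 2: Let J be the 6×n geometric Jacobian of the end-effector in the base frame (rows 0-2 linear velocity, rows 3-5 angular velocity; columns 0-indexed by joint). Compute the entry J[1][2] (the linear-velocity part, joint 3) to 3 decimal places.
axis z_2 = (0.2588,-0.9659,0.0000); lever o_n−o_2 = (-0.9313,-2.3201,2.5981)
cross product → J_v[:, 2] = (-2.5095,-0.6724,-1.5000)
J_ω[:, 2] = z_2
entry J[1][2] = -0.6724

-0.672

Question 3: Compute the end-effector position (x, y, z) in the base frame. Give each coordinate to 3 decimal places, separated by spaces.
after link 1: o_1 = (-1.7321, 1.0000, 2.0000)
after link 2: o_2 = (2.1317, 2.0353, 6.0000)
after link 3: o_3 = (1.2004, -0.2848, 8.5981)
after link 4: o_4 = (1.2004, -0.2848, 8.5981)

1.200 -0.285 8.598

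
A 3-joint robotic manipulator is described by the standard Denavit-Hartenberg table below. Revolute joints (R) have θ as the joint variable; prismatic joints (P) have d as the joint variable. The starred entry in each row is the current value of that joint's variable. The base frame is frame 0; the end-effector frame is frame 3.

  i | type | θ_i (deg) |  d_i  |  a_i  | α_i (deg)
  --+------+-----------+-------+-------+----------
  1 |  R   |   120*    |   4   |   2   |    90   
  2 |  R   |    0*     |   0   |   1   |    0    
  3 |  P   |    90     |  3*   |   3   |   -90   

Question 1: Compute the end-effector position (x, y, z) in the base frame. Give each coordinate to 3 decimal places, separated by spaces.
1.098 4.098 7.000

after link 1: o_1 = (-1.0000, 1.7321, 4.0000)
after link 2: o_2 = (-1.5000, 2.5981, 4.0000)
after link 3: o_3 = (1.0981, 4.0981, 7.0000)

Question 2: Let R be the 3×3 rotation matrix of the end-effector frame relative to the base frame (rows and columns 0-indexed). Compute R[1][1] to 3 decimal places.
-0.500

End-effector y-axis (col 1 of R) = (-0.8660,-0.5000,-0.0000)
R[1][1] = -0.5000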